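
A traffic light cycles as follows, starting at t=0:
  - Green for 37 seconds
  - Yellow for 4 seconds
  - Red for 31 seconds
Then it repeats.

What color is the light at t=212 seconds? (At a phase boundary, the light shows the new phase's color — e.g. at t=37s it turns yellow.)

Answer: red

Derivation:
Cycle length = 37 + 4 + 31 = 72s
t = 212, phase_t = 212 mod 72 = 68
68 >= 41 → RED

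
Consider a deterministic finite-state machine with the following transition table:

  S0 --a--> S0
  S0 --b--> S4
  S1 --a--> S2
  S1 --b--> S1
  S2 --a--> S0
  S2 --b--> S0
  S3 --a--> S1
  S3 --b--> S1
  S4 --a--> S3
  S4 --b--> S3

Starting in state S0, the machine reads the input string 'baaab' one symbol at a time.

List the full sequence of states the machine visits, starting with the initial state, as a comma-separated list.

Start: S0
  read 'b': S0 --b--> S4
  read 'a': S4 --a--> S3
  read 'a': S3 --a--> S1
  read 'a': S1 --a--> S2
  read 'b': S2 --b--> S0

Answer: S0, S4, S3, S1, S2, S0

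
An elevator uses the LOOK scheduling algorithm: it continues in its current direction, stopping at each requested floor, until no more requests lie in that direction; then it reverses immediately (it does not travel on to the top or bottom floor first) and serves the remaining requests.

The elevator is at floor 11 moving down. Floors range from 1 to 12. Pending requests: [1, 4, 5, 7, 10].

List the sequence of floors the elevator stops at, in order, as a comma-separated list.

Answer: 10, 7, 5, 4, 1

Derivation:
Current: 11, moving DOWN
Serve below first (descending): [10, 7, 5, 4, 1]
Then reverse, serve above (ascending): []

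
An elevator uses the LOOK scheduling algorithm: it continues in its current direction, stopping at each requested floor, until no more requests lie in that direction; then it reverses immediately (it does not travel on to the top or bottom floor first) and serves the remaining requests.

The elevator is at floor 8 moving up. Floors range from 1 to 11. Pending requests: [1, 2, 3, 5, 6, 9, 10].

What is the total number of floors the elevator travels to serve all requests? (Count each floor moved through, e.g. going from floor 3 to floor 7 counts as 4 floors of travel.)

Start at floor 8 moving up, LOOK stop order: [9, 10, 6, 5, 3, 2, 1]
  8 → 9: |9-8| = 1, total = 1
  9 → 10: |10-9| = 1, total = 2
  10 → 6: |6-10| = 4, total = 6
  6 → 5: |5-6| = 1, total = 7
  5 → 3: |3-5| = 2, total = 9
  3 → 2: |2-3| = 1, total = 10
  2 → 1: |1-2| = 1, total = 11

Answer: 11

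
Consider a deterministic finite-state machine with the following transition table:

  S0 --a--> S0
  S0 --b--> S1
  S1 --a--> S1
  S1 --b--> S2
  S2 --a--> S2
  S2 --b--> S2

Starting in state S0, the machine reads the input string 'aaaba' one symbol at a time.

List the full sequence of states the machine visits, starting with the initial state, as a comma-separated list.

Answer: S0, S0, S0, S0, S1, S1

Derivation:
Start: S0
  read 'a': S0 --a--> S0
  read 'a': S0 --a--> S0
  read 'a': S0 --a--> S0
  read 'b': S0 --b--> S1
  read 'a': S1 --a--> S1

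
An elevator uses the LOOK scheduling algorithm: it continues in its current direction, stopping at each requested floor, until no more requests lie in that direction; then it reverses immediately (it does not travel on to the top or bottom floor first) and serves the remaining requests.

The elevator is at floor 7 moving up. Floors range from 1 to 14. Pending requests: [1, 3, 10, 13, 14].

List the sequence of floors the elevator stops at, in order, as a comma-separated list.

Answer: 10, 13, 14, 3, 1

Derivation:
Current: 7, moving UP
Serve above first (ascending): [10, 13, 14]
Then reverse, serve below (descending): [3, 1]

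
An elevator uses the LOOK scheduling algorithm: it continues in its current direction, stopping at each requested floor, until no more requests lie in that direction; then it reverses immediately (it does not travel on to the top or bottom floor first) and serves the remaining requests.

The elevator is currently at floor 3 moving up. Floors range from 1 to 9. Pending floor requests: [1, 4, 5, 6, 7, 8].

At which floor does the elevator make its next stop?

Answer: 4

Derivation:
Current floor: 3, direction: up
Requests above: [4, 5, 6, 7, 8]
Requests below: [1]
Moving up and requests lie above → nearest above is min([4, 5, 6, 7, 8]) = 4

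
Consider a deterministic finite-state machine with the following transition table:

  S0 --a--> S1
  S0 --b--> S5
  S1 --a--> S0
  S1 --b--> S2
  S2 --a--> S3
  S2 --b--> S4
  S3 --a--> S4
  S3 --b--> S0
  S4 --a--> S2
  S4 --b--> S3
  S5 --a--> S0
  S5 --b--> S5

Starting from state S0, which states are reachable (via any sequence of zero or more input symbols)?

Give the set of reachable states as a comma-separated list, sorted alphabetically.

Answer: S0, S1, S2, S3, S4, S5

Derivation:
BFS from S0:
  visit S0: S0--a-->S1 (new), S0--b-->S5 (new)
  visit S1: S1--a-->S0 (seen), S1--b-->S2 (new)
  visit S5: S5--a-->S0 (seen), S5--b-->S5 (seen)
  visit S2: S2--a-->S3 (new), S2--b-->S4 (new)
  visit S3: S3--a-->S4 (seen), S3--b-->S0 (seen)
  visit S4: S4--a-->S2 (seen), S4--b-->S3 (seen)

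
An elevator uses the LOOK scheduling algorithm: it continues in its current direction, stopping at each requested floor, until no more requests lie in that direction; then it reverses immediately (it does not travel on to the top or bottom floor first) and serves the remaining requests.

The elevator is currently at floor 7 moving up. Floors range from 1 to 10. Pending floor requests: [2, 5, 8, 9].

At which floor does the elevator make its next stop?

Answer: 8

Derivation:
Current floor: 7, direction: up
Requests above: [8, 9]
Requests below: [2, 5]
Moving up and requests lie above → nearest above is min([8, 9]) = 8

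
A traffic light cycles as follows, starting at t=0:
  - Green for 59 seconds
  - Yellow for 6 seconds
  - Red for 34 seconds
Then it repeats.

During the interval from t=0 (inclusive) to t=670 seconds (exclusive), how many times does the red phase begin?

Cycle = 59+6+34 = 99s
red phase starts at t = k*99 + 65 for k=0,1,2,...
Need k*99+65 < 670 → k < 6.111
k ∈ {0, ..., 6} → 7 starts

Answer: 7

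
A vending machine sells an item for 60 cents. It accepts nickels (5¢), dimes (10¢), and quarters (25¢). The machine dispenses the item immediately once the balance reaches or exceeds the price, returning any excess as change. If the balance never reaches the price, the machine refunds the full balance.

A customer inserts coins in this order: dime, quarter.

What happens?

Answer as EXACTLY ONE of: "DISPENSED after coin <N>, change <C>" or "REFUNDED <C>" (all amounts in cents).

Price: 60¢
Coin 1 (dime, 10¢): balance = 10¢
Coin 2 (quarter, 25¢): balance = 35¢
All coins inserted, balance 35¢ < price 60¢ → REFUND 35¢

Answer: REFUNDED 35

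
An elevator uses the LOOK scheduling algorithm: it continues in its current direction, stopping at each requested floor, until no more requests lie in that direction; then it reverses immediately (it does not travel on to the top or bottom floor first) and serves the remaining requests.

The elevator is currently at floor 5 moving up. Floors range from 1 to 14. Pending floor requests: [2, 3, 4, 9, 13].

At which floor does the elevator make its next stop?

Answer: 9

Derivation:
Current floor: 5, direction: up
Requests above: [9, 13]
Requests below: [2, 3, 4]
Moving up and requests lie above → nearest above is min([9, 13]) = 9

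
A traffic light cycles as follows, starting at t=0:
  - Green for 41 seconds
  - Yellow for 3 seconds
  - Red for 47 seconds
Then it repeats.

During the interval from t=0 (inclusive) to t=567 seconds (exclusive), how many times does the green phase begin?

Cycle = 41+3+47 = 91s
green phase starts at t = k*91 + 0 for k=0,1,2,...
Need k*91+0 < 567 → k < 6.231
k ∈ {0, ..., 6} → 7 starts

Answer: 7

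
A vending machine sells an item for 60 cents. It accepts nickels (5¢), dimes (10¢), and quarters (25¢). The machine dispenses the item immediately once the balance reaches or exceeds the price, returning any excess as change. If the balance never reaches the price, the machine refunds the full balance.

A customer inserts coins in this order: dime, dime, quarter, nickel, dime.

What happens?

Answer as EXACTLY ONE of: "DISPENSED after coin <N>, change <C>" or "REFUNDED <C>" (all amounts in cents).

Price: 60¢
Coin 1 (dime, 10¢): balance = 10¢
Coin 2 (dime, 10¢): balance = 20¢
Coin 3 (quarter, 25¢): balance = 45¢
Coin 4 (nickel, 5¢): balance = 50¢
Coin 5 (dime, 10¢): balance = 60¢
  → balance >= price → DISPENSE, change = 60 - 60 = 0¢

Answer: DISPENSED after coin 5, change 0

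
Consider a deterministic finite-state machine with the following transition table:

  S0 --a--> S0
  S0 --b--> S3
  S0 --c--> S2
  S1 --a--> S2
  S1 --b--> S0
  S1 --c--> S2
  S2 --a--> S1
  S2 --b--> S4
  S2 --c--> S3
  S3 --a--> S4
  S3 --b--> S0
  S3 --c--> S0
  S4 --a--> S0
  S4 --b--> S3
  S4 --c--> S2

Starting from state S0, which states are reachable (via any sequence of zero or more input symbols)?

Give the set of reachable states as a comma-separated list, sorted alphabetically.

Answer: S0, S1, S2, S3, S4

Derivation:
BFS from S0:
  visit S0: S0--a-->S0 (seen), S0--b-->S3 (new), S0--c-->S2 (new)
  visit S3: S3--a-->S4 (new), S3--b-->S0 (seen), S3--c-->S0 (seen)
  visit S2: S2--a-->S1 (new), S2--b-->S4 (seen), S2--c-->S3 (seen)
  visit S4: S4--a-->S0 (seen), S4--b-->S3 (seen), S4--c-->S2 (seen)
  visit S1: S1--a-->S2 (seen), S1--b-->S0 (seen), S1--c-->S2 (seen)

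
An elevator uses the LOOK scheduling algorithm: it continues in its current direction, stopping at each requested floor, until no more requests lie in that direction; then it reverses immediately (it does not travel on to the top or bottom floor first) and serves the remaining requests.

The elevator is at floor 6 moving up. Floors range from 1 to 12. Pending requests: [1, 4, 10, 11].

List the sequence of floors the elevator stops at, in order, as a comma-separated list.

Answer: 10, 11, 4, 1

Derivation:
Current: 6, moving UP
Serve above first (ascending): [10, 11]
Then reverse, serve below (descending): [4, 1]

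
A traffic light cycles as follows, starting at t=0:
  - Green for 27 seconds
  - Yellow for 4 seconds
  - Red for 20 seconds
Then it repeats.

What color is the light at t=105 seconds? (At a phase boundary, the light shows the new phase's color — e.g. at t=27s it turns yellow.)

Cycle length = 27 + 4 + 20 = 51s
t = 105, phase_t = 105 mod 51 = 3
3 < 27 (green end) → GREEN

Answer: green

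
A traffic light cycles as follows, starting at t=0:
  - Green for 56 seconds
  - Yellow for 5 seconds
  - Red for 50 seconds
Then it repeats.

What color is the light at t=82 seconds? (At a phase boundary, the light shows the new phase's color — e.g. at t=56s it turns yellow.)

Cycle length = 56 + 5 + 50 = 111s
t = 82, phase_t = 82 mod 111 = 82
82 >= 61 → RED

Answer: red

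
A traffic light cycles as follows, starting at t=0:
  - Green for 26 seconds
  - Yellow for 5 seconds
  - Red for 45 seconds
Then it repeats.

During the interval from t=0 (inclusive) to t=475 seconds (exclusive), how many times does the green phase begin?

Answer: 7

Derivation:
Cycle = 26+5+45 = 76s
green phase starts at t = k*76 + 0 for k=0,1,2,...
Need k*76+0 < 475 → k < 6.250
k ∈ {0, ..., 6} → 7 starts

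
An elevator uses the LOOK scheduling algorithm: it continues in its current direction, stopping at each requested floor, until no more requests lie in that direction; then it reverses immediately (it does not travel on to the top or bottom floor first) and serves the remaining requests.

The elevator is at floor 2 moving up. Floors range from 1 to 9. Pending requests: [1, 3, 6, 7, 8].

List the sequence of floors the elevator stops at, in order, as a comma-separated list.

Answer: 3, 6, 7, 8, 1

Derivation:
Current: 2, moving UP
Serve above first (ascending): [3, 6, 7, 8]
Then reverse, serve below (descending): [1]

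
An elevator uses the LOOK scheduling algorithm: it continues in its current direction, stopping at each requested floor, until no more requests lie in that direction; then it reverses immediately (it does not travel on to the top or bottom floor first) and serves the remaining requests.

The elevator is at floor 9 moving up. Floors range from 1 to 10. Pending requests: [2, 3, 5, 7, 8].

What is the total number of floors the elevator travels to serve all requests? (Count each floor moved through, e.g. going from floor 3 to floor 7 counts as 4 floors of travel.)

Start at floor 9 moving up, LOOK stop order: [8, 7, 5, 3, 2]
  9 → 8: |8-9| = 1, total = 1
  8 → 7: |7-8| = 1, total = 2
  7 → 5: |5-7| = 2, total = 4
  5 → 3: |3-5| = 2, total = 6
  3 → 2: |2-3| = 1, total = 7

Answer: 7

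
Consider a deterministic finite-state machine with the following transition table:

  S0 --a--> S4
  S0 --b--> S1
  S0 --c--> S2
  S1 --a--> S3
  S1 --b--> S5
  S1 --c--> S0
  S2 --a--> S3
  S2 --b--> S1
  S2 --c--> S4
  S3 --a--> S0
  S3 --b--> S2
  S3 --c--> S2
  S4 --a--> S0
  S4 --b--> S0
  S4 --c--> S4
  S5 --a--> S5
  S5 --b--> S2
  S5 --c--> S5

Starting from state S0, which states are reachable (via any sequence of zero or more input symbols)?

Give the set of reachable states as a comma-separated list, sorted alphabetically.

BFS from S0:
  visit S0: S0--a-->S4 (new), S0--b-->S1 (new), S0--c-->S2 (new)
  visit S4: S4--a-->S0 (seen), S4--b-->S0 (seen), S4--c-->S4 (seen)
  visit S1: S1--a-->S3 (new), S1--b-->S5 (new), S1--c-->S0 (seen)
  visit S2: S2--a-->S3 (seen), S2--b-->S1 (seen), S2--c-->S4 (seen)
  visit S3: S3--a-->S0 (seen), S3--b-->S2 (seen), S3--c-->S2 (seen)
  visit S5: S5--a-->S5 (seen), S5--b-->S2 (seen), S5--c-->S5 (seen)

Answer: S0, S1, S2, S3, S4, S5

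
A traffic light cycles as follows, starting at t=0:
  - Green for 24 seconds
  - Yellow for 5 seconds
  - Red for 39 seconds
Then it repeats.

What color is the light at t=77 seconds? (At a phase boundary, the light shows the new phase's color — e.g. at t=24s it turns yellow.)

Cycle length = 24 + 5 + 39 = 68s
t = 77, phase_t = 77 mod 68 = 9
9 < 24 (green end) → GREEN

Answer: green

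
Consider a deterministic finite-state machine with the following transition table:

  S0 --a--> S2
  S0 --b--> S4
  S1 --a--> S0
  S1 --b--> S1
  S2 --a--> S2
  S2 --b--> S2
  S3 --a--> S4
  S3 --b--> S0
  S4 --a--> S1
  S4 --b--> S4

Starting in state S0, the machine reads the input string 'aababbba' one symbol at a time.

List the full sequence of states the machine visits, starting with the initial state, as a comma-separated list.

Answer: S0, S2, S2, S2, S2, S2, S2, S2, S2

Derivation:
Start: S0
  read 'a': S0 --a--> S2
  read 'a': S2 --a--> S2
  read 'b': S2 --b--> S2
  read 'a': S2 --a--> S2
  read 'b': S2 --b--> S2
  read 'b': S2 --b--> S2
  read 'b': S2 --b--> S2
  read 'a': S2 --a--> S2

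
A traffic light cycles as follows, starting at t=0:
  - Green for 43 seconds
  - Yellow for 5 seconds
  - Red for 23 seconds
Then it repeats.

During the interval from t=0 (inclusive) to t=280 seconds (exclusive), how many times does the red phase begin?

Answer: 4

Derivation:
Cycle = 43+5+23 = 71s
red phase starts at t = k*71 + 48 for k=0,1,2,...
Need k*71+48 < 280 → k < 3.268
k ∈ {0, ..., 3} → 4 starts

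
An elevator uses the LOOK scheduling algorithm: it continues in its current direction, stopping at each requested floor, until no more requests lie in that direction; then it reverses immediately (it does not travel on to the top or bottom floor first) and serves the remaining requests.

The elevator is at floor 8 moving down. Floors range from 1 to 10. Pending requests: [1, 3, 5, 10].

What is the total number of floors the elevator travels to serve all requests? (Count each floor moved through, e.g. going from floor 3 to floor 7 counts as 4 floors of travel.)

Answer: 16

Derivation:
Start at floor 8 moving down, LOOK stop order: [5, 3, 1, 10]
  8 → 5: |5-8| = 3, total = 3
  5 → 3: |3-5| = 2, total = 5
  3 → 1: |1-3| = 2, total = 7
  1 → 10: |10-1| = 9, total = 16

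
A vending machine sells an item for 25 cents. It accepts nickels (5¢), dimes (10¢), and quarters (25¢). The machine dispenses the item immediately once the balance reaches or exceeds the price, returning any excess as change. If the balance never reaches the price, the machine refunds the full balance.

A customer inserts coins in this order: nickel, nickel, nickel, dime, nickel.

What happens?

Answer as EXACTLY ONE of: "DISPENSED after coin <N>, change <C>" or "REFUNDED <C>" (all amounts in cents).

Price: 25¢
Coin 1 (nickel, 5¢): balance = 5¢
Coin 2 (nickel, 5¢): balance = 10¢
Coin 3 (nickel, 5¢): balance = 15¢
Coin 4 (dime, 10¢): balance = 25¢
  → balance >= price → DISPENSE, change = 25 - 25 = 0¢

Answer: DISPENSED after coin 4, change 0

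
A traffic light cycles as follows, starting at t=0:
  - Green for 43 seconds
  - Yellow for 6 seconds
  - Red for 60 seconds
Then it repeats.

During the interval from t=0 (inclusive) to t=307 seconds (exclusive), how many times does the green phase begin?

Cycle = 43+6+60 = 109s
green phase starts at t = k*109 + 0 for k=0,1,2,...
Need k*109+0 < 307 → k < 2.817
k ∈ {0, ..., 2} → 3 starts

Answer: 3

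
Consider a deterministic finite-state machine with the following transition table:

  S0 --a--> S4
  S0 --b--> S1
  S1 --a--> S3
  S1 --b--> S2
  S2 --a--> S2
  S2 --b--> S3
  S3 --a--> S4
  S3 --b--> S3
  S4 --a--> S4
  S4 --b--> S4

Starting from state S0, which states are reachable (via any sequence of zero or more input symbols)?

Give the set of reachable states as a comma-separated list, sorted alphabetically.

Answer: S0, S1, S2, S3, S4

Derivation:
BFS from S0:
  visit S0: S0--a-->S4 (new), S0--b-->S1 (new)
  visit S4: S4--a-->S4 (seen), S4--b-->S4 (seen)
  visit S1: S1--a-->S3 (new), S1--b-->S2 (new)
  visit S3: S3--a-->S4 (seen), S3--b-->S3 (seen)
  visit S2: S2--a-->S2 (seen), S2--b-->S3 (seen)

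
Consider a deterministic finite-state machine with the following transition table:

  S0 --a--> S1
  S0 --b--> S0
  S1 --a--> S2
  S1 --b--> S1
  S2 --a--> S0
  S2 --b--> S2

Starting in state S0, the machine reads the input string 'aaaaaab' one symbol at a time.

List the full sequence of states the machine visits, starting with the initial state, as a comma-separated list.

Start: S0
  read 'a': S0 --a--> S1
  read 'a': S1 --a--> S2
  read 'a': S2 --a--> S0
  read 'a': S0 --a--> S1
  read 'a': S1 --a--> S2
  read 'a': S2 --a--> S0
  read 'b': S0 --b--> S0

Answer: S0, S1, S2, S0, S1, S2, S0, S0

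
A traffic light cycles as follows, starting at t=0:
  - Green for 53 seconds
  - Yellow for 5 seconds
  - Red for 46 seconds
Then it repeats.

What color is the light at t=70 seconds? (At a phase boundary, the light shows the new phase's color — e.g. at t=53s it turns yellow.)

Answer: red

Derivation:
Cycle length = 53 + 5 + 46 = 104s
t = 70, phase_t = 70 mod 104 = 70
70 >= 58 → RED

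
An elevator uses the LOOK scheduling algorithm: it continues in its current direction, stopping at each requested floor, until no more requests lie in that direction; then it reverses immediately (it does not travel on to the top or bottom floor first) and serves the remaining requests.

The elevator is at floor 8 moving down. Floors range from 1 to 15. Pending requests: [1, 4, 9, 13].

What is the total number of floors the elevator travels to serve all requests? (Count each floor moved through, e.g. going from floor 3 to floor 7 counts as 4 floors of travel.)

Answer: 19

Derivation:
Start at floor 8 moving down, LOOK stop order: [4, 1, 9, 13]
  8 → 4: |4-8| = 4, total = 4
  4 → 1: |1-4| = 3, total = 7
  1 → 9: |9-1| = 8, total = 15
  9 → 13: |13-9| = 4, total = 19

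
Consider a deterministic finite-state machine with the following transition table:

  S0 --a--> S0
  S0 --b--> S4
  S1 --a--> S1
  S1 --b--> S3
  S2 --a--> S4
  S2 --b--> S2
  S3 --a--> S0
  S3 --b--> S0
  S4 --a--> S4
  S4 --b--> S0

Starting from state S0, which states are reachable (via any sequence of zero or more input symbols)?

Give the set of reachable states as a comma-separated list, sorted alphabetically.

Answer: S0, S4

Derivation:
BFS from S0:
  visit S0: S0--a-->S0 (seen), S0--b-->S4 (new)
  visit S4: S4--a-->S4 (seen), S4--b-->S0 (seen)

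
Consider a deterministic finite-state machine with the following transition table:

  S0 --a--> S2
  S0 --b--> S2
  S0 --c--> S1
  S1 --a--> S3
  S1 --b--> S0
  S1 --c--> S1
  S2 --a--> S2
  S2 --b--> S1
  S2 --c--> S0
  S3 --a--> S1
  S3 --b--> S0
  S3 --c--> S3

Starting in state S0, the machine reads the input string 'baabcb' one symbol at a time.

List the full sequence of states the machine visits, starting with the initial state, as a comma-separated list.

Answer: S0, S2, S2, S2, S1, S1, S0

Derivation:
Start: S0
  read 'b': S0 --b--> S2
  read 'a': S2 --a--> S2
  read 'a': S2 --a--> S2
  read 'b': S2 --b--> S1
  read 'c': S1 --c--> S1
  read 'b': S1 --b--> S0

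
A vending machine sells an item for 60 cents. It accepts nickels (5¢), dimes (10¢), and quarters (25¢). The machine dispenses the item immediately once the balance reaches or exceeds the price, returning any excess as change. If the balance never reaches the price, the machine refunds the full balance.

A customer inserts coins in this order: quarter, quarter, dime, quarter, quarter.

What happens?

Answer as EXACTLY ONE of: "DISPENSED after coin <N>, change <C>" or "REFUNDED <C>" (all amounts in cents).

Answer: DISPENSED after coin 3, change 0

Derivation:
Price: 60¢
Coin 1 (quarter, 25¢): balance = 25¢
Coin 2 (quarter, 25¢): balance = 50¢
Coin 3 (dime, 10¢): balance = 60¢
  → balance >= price → DISPENSE, change = 60 - 60 = 0¢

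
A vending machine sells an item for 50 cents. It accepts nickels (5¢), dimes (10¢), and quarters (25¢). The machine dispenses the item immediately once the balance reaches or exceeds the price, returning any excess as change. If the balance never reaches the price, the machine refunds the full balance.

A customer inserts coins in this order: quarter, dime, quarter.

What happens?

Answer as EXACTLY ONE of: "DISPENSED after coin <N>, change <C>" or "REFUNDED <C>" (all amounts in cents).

Answer: DISPENSED after coin 3, change 10

Derivation:
Price: 50¢
Coin 1 (quarter, 25¢): balance = 25¢
Coin 2 (dime, 10¢): balance = 35¢
Coin 3 (quarter, 25¢): balance = 60¢
  → balance >= price → DISPENSE, change = 60 - 50 = 10¢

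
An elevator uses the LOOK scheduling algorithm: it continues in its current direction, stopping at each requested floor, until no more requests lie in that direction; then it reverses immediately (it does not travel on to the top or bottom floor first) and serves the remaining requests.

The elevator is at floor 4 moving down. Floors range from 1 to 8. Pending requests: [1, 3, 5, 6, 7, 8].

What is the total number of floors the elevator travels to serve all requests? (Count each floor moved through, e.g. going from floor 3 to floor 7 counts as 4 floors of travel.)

Answer: 10

Derivation:
Start at floor 4 moving down, LOOK stop order: [3, 1, 5, 6, 7, 8]
  4 → 3: |3-4| = 1, total = 1
  3 → 1: |1-3| = 2, total = 3
  1 → 5: |5-1| = 4, total = 7
  5 → 6: |6-5| = 1, total = 8
  6 → 7: |7-6| = 1, total = 9
  7 → 8: |8-7| = 1, total = 10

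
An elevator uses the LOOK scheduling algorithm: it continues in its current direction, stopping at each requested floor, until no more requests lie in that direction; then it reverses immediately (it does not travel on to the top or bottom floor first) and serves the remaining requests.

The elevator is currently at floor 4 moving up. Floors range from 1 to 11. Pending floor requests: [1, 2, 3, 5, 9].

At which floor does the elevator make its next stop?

Answer: 5

Derivation:
Current floor: 4, direction: up
Requests above: [5, 9]
Requests below: [1, 2, 3]
Moving up and requests lie above → nearest above is min([5, 9]) = 5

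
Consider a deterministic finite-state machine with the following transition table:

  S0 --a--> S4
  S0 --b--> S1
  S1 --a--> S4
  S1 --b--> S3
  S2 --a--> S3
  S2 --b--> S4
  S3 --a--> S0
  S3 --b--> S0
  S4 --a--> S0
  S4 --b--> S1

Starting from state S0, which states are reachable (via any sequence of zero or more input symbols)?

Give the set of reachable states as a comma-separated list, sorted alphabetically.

BFS from S0:
  visit S0: S0--a-->S4 (new), S0--b-->S1 (new)
  visit S4: S4--a-->S0 (seen), S4--b-->S1 (seen)
  visit S1: S1--a-->S4 (seen), S1--b-->S3 (new)
  visit S3: S3--a-->S0 (seen), S3--b-->S0 (seen)

Answer: S0, S1, S3, S4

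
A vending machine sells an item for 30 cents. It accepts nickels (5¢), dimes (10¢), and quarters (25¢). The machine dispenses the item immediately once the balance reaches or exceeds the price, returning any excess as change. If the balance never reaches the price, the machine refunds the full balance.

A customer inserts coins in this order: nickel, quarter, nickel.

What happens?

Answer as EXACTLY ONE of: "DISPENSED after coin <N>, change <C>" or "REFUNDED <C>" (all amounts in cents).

Answer: DISPENSED after coin 2, change 0

Derivation:
Price: 30¢
Coin 1 (nickel, 5¢): balance = 5¢
Coin 2 (quarter, 25¢): balance = 30¢
  → balance >= price → DISPENSE, change = 30 - 30 = 0¢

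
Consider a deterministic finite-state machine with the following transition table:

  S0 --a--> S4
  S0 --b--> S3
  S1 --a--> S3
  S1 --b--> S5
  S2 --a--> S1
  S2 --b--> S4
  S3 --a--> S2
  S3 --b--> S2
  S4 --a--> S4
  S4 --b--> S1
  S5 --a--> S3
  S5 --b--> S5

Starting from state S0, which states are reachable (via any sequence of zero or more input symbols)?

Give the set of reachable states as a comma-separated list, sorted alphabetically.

Answer: S0, S1, S2, S3, S4, S5

Derivation:
BFS from S0:
  visit S0: S0--a-->S4 (new), S0--b-->S3 (new)
  visit S4: S4--a-->S4 (seen), S4--b-->S1 (new)
  visit S3: S3--a-->S2 (new), S3--b-->S2 (seen)
  visit S1: S1--a-->S3 (seen), S1--b-->S5 (new)
  visit S2: S2--a-->S1 (seen), S2--b-->S4 (seen)
  visit S5: S5--a-->S3 (seen), S5--b-->S5 (seen)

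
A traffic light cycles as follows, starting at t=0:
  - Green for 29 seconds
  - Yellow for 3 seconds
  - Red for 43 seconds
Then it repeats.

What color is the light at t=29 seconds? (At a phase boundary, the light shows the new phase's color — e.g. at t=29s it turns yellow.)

Answer: yellow

Derivation:
Cycle length = 29 + 3 + 43 = 75s
t = 29, phase_t = 29 mod 75 = 29
29 <= 29 < 32 (yellow end) → YELLOW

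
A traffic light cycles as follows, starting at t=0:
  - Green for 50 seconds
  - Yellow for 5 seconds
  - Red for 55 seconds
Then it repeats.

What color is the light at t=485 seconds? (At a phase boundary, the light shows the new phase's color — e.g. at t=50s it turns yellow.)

Answer: green

Derivation:
Cycle length = 50 + 5 + 55 = 110s
t = 485, phase_t = 485 mod 110 = 45
45 < 50 (green end) → GREEN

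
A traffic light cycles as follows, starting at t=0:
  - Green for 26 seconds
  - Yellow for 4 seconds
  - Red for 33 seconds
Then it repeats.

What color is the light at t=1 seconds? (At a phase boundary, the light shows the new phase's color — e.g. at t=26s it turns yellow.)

Answer: green

Derivation:
Cycle length = 26 + 4 + 33 = 63s
t = 1, phase_t = 1 mod 63 = 1
1 < 26 (green end) → GREEN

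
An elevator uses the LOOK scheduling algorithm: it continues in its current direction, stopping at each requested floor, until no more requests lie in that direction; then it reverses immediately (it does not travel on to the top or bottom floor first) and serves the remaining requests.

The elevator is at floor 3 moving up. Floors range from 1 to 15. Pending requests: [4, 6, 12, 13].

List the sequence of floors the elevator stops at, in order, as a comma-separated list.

Answer: 4, 6, 12, 13

Derivation:
Current: 3, moving UP
Serve above first (ascending): [4, 6, 12, 13]
Then reverse, serve below (descending): []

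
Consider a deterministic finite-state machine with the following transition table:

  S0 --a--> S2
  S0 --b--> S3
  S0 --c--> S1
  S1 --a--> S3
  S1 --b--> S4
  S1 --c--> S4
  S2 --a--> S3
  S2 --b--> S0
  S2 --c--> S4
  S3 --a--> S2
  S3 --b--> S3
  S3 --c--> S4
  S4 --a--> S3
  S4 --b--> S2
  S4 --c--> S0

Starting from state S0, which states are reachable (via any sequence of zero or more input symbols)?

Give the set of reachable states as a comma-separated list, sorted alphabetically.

Answer: S0, S1, S2, S3, S4

Derivation:
BFS from S0:
  visit S0: S0--a-->S2 (new), S0--b-->S3 (new), S0--c-->S1 (new)
  visit S2: S2--a-->S3 (seen), S2--b-->S0 (seen), S2--c-->S4 (new)
  visit S3: S3--a-->S2 (seen), S3--b-->S3 (seen), S3--c-->S4 (seen)
  visit S1: S1--a-->S3 (seen), S1--b-->S4 (seen), S1--c-->S4 (seen)
  visit S4: S4--a-->S3 (seen), S4--b-->S2 (seen), S4--c-->S0 (seen)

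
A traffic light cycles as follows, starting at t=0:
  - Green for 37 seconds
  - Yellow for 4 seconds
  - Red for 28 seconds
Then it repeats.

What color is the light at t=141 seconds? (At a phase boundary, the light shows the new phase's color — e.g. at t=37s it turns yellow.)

Cycle length = 37 + 4 + 28 = 69s
t = 141, phase_t = 141 mod 69 = 3
3 < 37 (green end) → GREEN

Answer: green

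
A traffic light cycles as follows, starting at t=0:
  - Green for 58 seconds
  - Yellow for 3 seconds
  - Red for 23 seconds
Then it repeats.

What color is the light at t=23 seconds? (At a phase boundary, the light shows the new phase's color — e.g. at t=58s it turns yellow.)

Cycle length = 58 + 3 + 23 = 84s
t = 23, phase_t = 23 mod 84 = 23
23 < 58 (green end) → GREEN

Answer: green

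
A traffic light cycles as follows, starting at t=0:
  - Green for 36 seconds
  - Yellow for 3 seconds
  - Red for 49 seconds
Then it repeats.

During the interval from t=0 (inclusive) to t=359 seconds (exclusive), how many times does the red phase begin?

Cycle = 36+3+49 = 88s
red phase starts at t = k*88 + 39 for k=0,1,2,...
Need k*88+39 < 359 → k < 3.636
k ∈ {0, ..., 3} → 4 starts

Answer: 4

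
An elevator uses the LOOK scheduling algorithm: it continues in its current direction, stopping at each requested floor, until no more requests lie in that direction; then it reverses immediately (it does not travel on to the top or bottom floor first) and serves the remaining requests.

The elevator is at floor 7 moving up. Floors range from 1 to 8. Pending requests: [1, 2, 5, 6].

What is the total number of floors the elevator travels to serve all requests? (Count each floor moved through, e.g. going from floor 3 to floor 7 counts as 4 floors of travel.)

Answer: 6

Derivation:
Start at floor 7 moving up, LOOK stop order: [6, 5, 2, 1]
  7 → 6: |6-7| = 1, total = 1
  6 → 5: |5-6| = 1, total = 2
  5 → 2: |2-5| = 3, total = 5
  2 → 1: |1-2| = 1, total = 6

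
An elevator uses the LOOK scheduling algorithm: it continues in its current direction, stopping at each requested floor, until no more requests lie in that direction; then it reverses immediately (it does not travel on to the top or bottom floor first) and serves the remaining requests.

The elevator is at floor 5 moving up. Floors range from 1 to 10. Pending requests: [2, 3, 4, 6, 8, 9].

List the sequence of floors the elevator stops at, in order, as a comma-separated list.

Answer: 6, 8, 9, 4, 3, 2

Derivation:
Current: 5, moving UP
Serve above first (ascending): [6, 8, 9]
Then reverse, serve below (descending): [4, 3, 2]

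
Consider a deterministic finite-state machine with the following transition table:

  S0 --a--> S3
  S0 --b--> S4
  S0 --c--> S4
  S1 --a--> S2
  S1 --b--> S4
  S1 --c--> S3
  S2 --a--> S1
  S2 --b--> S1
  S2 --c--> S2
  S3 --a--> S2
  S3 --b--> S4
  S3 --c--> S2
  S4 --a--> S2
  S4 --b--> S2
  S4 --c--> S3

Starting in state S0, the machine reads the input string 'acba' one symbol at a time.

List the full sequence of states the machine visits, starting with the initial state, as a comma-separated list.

Start: S0
  read 'a': S0 --a--> S3
  read 'c': S3 --c--> S2
  read 'b': S2 --b--> S1
  read 'a': S1 --a--> S2

Answer: S0, S3, S2, S1, S2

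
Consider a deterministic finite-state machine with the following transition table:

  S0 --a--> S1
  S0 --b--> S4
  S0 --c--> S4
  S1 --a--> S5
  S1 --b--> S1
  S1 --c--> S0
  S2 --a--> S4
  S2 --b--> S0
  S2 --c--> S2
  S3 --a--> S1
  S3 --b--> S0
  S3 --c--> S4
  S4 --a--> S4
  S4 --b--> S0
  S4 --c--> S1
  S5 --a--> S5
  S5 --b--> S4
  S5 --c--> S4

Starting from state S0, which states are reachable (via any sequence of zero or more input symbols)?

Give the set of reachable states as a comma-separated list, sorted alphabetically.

Answer: S0, S1, S4, S5

Derivation:
BFS from S0:
  visit S0: S0--a-->S1 (new), S0--b-->S4 (new), S0--c-->S4 (seen)
  visit S1: S1--a-->S5 (new), S1--b-->S1 (seen), S1--c-->S0 (seen)
  visit S4: S4--a-->S4 (seen), S4--b-->S0 (seen), S4--c-->S1 (seen)
  visit S5: S5--a-->S5 (seen), S5--b-->S4 (seen), S5--c-->S4 (seen)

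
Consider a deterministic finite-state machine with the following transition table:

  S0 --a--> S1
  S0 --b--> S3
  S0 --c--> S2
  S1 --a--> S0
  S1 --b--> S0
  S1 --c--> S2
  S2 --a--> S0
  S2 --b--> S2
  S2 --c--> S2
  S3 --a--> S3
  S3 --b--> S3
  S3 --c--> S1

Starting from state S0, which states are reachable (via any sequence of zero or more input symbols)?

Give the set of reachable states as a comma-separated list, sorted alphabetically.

BFS from S0:
  visit S0: S0--a-->S1 (new), S0--b-->S3 (new), S0--c-->S2 (new)
  visit S1: S1--a-->S0 (seen), S1--b-->S0 (seen), S1--c-->S2 (seen)
  visit S3: S3--a-->S3 (seen), S3--b-->S3 (seen), S3--c-->S1 (seen)
  visit S2: S2--a-->S0 (seen), S2--b-->S2 (seen), S2--c-->S2 (seen)

Answer: S0, S1, S2, S3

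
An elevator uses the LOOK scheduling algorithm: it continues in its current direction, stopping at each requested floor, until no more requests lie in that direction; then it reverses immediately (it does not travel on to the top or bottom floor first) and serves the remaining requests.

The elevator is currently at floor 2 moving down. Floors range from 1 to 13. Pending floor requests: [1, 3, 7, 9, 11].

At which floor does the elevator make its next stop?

Current floor: 2, direction: down
Requests above: [3, 7, 9, 11]
Requests below: [1]
Moving down and requests lie below → nearest below is max([1]) = 1

Answer: 1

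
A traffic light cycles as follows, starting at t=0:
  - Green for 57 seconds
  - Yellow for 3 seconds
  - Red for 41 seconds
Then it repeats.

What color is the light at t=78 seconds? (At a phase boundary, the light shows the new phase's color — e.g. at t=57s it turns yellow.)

Cycle length = 57 + 3 + 41 = 101s
t = 78, phase_t = 78 mod 101 = 78
78 >= 60 → RED

Answer: red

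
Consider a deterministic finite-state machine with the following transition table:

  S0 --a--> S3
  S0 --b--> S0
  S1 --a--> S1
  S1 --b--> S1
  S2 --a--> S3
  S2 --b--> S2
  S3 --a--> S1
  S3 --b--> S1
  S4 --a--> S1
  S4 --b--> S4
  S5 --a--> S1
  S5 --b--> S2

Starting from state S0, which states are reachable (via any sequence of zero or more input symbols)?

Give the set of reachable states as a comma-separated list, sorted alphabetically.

Answer: S0, S1, S3

Derivation:
BFS from S0:
  visit S0: S0--a-->S3 (new), S0--b-->S0 (seen)
  visit S3: S3--a-->S1 (new), S3--b-->S1 (seen)
  visit S1: S1--a-->S1 (seen), S1--b-->S1 (seen)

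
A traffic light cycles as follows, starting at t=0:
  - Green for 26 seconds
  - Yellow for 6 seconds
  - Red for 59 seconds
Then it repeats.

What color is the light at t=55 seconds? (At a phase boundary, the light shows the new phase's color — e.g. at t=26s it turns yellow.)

Cycle length = 26 + 6 + 59 = 91s
t = 55, phase_t = 55 mod 91 = 55
55 >= 32 → RED

Answer: red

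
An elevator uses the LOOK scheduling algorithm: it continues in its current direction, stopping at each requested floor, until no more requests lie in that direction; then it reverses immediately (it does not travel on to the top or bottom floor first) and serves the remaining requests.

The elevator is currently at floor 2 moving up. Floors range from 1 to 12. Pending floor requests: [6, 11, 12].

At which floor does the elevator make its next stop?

Current floor: 2, direction: up
Requests above: [6, 11, 12]
Requests below: []
Moving up and requests lie above → nearest above is min([6, 11, 12]) = 6

Answer: 6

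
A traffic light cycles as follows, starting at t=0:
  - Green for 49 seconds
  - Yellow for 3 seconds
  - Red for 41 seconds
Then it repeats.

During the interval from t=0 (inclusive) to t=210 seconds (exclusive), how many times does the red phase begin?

Cycle = 49+3+41 = 93s
red phase starts at t = k*93 + 52 for k=0,1,2,...
Need k*93+52 < 210 → k < 1.699
k ∈ {0, ..., 1} → 2 starts

Answer: 2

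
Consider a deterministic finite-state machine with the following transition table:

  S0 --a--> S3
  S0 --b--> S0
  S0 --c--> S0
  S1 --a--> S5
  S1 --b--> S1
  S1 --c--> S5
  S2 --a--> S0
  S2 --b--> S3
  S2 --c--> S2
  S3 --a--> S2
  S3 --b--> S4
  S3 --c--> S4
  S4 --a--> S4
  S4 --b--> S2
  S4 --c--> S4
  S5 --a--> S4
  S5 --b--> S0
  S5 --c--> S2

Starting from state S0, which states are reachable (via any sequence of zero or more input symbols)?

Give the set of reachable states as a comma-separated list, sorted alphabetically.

BFS from S0:
  visit S0: S0--a-->S3 (new), S0--b-->S0 (seen), S0--c-->S0 (seen)
  visit S3: S3--a-->S2 (new), S3--b-->S4 (new), S3--c-->S4 (seen)
  visit S2: S2--a-->S0 (seen), S2--b-->S3 (seen), S2--c-->S2 (seen)
  visit S4: S4--a-->S4 (seen), S4--b-->S2 (seen), S4--c-->S4 (seen)

Answer: S0, S2, S3, S4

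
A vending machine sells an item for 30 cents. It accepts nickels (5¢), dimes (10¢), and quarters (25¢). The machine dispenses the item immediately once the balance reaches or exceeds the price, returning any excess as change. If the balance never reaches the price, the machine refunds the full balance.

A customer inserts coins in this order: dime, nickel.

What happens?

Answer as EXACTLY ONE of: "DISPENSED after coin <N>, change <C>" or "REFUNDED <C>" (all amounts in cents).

Answer: REFUNDED 15

Derivation:
Price: 30¢
Coin 1 (dime, 10¢): balance = 10¢
Coin 2 (nickel, 5¢): balance = 15¢
All coins inserted, balance 15¢ < price 30¢ → REFUND 15¢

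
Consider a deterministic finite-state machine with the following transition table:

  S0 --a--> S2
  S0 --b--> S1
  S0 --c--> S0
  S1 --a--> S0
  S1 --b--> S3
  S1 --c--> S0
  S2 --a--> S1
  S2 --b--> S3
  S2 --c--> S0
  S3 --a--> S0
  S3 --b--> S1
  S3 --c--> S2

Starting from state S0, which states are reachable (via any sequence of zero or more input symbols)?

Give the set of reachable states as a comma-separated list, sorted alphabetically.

Answer: S0, S1, S2, S3

Derivation:
BFS from S0:
  visit S0: S0--a-->S2 (new), S0--b-->S1 (new), S0--c-->S0 (seen)
  visit S2: S2--a-->S1 (seen), S2--b-->S3 (new), S2--c-->S0 (seen)
  visit S1: S1--a-->S0 (seen), S1--b-->S3 (seen), S1--c-->S0 (seen)
  visit S3: S3--a-->S0 (seen), S3--b-->S1 (seen), S3--c-->S2 (seen)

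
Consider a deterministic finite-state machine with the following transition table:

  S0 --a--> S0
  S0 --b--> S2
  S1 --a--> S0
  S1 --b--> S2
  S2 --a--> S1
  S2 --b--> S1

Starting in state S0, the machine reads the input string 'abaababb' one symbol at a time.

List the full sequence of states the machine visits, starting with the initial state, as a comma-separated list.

Answer: S0, S0, S2, S1, S0, S2, S1, S2, S1

Derivation:
Start: S0
  read 'a': S0 --a--> S0
  read 'b': S0 --b--> S2
  read 'a': S2 --a--> S1
  read 'a': S1 --a--> S0
  read 'b': S0 --b--> S2
  read 'a': S2 --a--> S1
  read 'b': S1 --b--> S2
  read 'b': S2 --b--> S1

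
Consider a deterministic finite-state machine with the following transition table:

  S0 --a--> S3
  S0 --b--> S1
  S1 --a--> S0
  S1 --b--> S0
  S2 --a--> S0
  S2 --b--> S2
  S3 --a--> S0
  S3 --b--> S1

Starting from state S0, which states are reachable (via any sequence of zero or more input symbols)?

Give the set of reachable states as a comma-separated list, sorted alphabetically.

BFS from S0:
  visit S0: S0--a-->S3 (new), S0--b-->S1 (new)
  visit S3: S3--a-->S0 (seen), S3--b-->S1 (seen)
  visit S1: S1--a-->S0 (seen), S1--b-->S0 (seen)

Answer: S0, S1, S3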